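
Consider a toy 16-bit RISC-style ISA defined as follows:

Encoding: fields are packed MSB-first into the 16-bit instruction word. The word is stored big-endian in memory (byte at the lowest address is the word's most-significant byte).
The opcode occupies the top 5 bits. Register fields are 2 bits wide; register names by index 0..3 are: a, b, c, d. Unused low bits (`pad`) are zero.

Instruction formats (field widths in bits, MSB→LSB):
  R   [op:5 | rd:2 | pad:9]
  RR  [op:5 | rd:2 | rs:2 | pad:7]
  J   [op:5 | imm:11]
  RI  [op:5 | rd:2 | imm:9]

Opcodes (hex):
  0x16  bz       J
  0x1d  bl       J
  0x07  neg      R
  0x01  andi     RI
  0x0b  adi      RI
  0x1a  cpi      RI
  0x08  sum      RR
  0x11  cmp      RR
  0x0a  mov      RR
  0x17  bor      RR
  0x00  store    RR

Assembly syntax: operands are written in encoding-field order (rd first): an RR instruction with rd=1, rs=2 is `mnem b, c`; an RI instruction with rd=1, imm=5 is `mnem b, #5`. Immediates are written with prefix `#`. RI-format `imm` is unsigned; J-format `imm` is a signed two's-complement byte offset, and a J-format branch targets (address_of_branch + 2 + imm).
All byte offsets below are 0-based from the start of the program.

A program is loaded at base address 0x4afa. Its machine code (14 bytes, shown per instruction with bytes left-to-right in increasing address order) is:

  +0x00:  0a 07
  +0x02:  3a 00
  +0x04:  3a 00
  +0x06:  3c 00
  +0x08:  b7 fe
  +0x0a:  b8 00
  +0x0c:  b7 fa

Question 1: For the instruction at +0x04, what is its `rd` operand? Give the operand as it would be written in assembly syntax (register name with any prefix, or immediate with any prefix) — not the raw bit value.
off 0x04: read 3a 00 as big → 0x3a00
  opcode bits[15:11]=0x7: neg/R
  [10:9] rd=1 = b

b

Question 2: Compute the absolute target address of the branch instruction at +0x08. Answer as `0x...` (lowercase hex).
[08] b7 fe → 0xb7fe
  top 5b → 0x16 → bz [J]
  [10:0] imm=2046 (s11→-2) = #-2
  target = base 0x4afa + off 0x08 + 2 + imm -2 = 0x4b02

0x4b02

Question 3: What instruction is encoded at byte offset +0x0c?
bz #-6

off 0x0c: read b7 fa as big → 0xb7fa
  opcode bits[15:11]=0x16: bz/J
  imm@[10:0]=0x7fa (s11→-6) ⇒ #-6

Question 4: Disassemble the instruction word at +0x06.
+0x06: 3c 00 ⇒ word 0x3c00 (big)
  top 5b → 0x7 → neg [R]
  [10:9] rd=2 = c

neg c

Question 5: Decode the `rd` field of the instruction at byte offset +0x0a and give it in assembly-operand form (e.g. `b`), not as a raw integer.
a

[0a] b8 00 → 0xb800
  op=0xb800>>11=0x17 ⇒ bor (RR)
  rd: (w>>9)&0x3=0x0 → a
  rs: (w>>7)&0x3=0x0 → a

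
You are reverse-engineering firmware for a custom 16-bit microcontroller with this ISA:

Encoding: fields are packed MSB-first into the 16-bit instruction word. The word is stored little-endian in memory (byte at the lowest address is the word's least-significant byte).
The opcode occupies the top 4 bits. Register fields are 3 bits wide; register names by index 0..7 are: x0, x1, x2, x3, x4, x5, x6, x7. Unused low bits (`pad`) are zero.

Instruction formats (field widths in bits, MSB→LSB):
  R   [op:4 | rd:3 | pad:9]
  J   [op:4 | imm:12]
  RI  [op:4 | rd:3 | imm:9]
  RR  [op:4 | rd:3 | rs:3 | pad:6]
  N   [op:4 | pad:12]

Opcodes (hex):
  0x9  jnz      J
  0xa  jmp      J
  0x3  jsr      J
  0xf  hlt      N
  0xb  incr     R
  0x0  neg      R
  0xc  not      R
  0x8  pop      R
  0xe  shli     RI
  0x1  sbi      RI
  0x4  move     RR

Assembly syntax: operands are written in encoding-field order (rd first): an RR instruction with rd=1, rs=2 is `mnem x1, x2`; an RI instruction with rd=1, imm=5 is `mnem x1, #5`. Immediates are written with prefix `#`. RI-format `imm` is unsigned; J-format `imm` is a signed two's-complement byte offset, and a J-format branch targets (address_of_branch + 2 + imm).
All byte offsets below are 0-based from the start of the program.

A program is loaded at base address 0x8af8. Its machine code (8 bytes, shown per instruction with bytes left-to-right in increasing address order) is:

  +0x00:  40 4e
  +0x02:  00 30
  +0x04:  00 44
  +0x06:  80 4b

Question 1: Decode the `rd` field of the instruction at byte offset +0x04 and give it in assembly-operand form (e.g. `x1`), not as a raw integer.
x2

+0x04: 00 44 ⇒ word 0x4400 (little)
  op=0x4400>>12=0x4 ⇒ move (RR)
  rd: (w>>9)&0x7=0x2 → x2
  rs: (w>>6)&0x7=0x0 → x0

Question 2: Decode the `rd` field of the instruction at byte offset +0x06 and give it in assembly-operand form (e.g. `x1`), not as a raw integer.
x5

[06] 80 4b → 0x4b80
  top 4b → 0x4 → move [RR]
  [11:9] rd=5 = x5
  [8:6] rs=6 = x6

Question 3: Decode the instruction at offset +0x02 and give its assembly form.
jsr #0

@+02  little-endian(00 30) = 0x3000
  op=0x3000>>12=0x3 ⇒ jsr (J)
  imm: (w>>0)&0xfff=0x0 → #0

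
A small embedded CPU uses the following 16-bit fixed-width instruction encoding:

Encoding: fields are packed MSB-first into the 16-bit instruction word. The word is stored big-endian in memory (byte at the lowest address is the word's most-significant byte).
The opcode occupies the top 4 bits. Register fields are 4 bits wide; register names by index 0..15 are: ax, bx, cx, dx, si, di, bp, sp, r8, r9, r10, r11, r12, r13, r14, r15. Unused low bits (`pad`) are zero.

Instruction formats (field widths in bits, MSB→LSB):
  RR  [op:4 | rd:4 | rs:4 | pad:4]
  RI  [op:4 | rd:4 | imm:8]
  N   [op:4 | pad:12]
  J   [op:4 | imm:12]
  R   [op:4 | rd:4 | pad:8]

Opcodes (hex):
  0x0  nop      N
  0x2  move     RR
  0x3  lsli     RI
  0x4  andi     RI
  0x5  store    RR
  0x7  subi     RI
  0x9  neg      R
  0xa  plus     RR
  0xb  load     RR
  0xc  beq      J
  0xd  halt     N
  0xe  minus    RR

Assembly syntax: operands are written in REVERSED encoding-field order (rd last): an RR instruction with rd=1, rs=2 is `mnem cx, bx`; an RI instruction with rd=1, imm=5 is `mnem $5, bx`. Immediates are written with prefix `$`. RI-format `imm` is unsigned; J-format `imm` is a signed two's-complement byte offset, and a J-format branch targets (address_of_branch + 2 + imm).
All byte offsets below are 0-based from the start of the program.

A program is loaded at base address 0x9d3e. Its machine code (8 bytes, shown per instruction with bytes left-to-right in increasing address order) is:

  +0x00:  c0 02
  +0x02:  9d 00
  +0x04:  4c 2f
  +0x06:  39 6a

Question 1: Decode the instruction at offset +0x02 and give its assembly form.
neg r13

@+02  big-endian(9d 00) = 0x9d00
  top 4b → 0x9 → neg [R]
  [11:8] rd=13 = r13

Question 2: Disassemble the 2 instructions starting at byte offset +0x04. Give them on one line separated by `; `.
+0x04: 4c 2f ⇒ word 0x4c2f (big)
  op=0x4c2f>>12=0x4 ⇒ andi (RI)
  [11:8] rd=12 = r12
  [7:0] imm=47 = $47
+0x06: 39 6a ⇒ word 0x396a (big)
  op=0x396a>>12=0x3 ⇒ lsli (RI)
  [11:8] rd=9 = r9
  [7:0] imm=106 = $106

andi $47, r12; lsli $106, r9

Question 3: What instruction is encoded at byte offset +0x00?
beq $2

[00] c0 02 → 0xc002
  top 4b → 0xc → beq [J]
  imm@[11:0]=0x2 ⇒ $2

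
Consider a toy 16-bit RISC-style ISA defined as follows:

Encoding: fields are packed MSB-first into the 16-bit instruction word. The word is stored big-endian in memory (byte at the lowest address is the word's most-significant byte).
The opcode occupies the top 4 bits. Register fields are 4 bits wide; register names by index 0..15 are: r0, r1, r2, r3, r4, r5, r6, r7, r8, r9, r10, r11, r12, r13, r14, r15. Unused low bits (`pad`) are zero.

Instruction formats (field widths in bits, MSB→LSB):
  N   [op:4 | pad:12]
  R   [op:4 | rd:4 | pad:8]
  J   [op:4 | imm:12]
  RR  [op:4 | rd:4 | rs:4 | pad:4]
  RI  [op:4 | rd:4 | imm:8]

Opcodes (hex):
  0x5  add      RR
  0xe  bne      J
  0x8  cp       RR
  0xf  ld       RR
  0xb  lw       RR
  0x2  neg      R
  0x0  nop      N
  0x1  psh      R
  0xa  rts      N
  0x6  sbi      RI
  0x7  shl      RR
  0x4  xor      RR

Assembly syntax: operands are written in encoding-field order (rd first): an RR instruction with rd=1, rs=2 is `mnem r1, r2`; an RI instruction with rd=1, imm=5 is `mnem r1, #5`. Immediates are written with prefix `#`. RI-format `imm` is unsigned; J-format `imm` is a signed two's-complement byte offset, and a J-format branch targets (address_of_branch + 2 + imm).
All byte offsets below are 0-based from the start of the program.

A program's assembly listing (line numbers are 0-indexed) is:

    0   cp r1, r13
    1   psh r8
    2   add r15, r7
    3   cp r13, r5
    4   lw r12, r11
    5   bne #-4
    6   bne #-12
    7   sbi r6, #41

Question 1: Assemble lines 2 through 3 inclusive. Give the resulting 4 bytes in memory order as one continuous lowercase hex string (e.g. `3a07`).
5f708d50

L2: add op=0x5:4|rd=15:4|rs=7:4|pad=0:4 ⇒ 0x5f70 ⇒ big 5f 70
L3: cp op=0x8:4|rd=13:4|rs=5:4|pad=0:4 ⇒ 0x8d50 ⇒ big 8d 50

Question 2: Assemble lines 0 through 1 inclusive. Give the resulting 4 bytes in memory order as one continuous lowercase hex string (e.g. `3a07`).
81d01800

line 0 (cp): pack op=0x8:4|rd=1:4|rs=13:4|pad=0:4 = 0x81d0; big→ 81 d0
line 1 (psh): pack op=0x1:4|rd=8:4|pad=0:8 = 0x1800; big→ 18 00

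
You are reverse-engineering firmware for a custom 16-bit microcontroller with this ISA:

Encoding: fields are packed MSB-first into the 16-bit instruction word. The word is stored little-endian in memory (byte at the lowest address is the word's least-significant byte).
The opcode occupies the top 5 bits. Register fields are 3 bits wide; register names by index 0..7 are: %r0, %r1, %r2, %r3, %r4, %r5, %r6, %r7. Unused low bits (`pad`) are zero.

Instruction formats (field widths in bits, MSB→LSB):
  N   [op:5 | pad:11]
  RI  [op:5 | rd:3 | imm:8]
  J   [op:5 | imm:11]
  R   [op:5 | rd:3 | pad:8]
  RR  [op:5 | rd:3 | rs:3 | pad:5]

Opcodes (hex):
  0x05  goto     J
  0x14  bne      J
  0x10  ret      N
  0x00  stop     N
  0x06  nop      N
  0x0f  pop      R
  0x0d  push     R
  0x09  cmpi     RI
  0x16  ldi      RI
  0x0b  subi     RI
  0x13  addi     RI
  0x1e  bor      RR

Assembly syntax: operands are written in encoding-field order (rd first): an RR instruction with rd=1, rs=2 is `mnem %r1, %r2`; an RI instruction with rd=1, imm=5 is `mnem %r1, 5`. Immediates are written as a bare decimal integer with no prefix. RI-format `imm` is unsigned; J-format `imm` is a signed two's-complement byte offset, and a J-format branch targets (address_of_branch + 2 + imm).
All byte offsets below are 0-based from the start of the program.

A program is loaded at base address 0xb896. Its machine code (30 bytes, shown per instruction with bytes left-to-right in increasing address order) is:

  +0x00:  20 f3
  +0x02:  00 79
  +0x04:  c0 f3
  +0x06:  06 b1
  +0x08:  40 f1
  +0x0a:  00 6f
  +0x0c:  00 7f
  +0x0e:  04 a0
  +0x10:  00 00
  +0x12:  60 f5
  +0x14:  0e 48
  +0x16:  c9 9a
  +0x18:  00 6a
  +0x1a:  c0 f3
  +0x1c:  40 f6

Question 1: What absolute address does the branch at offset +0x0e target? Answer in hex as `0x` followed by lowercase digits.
+0x0e: 04 a0 ⇒ word 0xa004 (little)
  top 5b → 0x14 → bne [J]
  imm: (w>>0)&0x7ff=0x4 → 4
  target = base 0xb896 + off 0x0e + 2 + imm 4 = 0xb8aa

0xb8aa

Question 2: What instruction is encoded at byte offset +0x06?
@+06  little-endian(06 b1) = 0xb106
  top 5b → 0x16 → ldi [RI]
  rd@[10:8]=0x1 ⇒ %r1
  imm@[7:0]=0x6 ⇒ 6

ldi %r1, 6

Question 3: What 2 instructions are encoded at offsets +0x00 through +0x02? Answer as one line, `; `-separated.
@+00  little-endian(20 f3) = 0xf320
  top 5b → 0x1e → bor [RR]
  rd@[10:8]=0x3 ⇒ %r3
  rs@[7:5]=0x1 ⇒ %r1
@+02  little-endian(00 79) = 0x7900
  top 5b → 0xf → pop [R]
  rd@[10:8]=0x1 ⇒ %r1

bor %r3, %r1; pop %r1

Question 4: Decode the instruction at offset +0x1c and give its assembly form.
bor %r6, %r2

[1c] 40 f6 → 0xf640
  opcode bits[15:11]=0x1e: bor/RR
  rd@[10:8]=0x6 ⇒ %r6
  rs@[7:5]=0x2 ⇒ %r2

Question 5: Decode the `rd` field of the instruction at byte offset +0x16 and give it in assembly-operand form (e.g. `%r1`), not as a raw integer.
[16] c9 9a → 0x9ac9
  op=0x9ac9>>11=0x13 ⇒ addi (RI)
  [10:8] rd=2 = %r2
  [7:0] imm=201 = 201

%r2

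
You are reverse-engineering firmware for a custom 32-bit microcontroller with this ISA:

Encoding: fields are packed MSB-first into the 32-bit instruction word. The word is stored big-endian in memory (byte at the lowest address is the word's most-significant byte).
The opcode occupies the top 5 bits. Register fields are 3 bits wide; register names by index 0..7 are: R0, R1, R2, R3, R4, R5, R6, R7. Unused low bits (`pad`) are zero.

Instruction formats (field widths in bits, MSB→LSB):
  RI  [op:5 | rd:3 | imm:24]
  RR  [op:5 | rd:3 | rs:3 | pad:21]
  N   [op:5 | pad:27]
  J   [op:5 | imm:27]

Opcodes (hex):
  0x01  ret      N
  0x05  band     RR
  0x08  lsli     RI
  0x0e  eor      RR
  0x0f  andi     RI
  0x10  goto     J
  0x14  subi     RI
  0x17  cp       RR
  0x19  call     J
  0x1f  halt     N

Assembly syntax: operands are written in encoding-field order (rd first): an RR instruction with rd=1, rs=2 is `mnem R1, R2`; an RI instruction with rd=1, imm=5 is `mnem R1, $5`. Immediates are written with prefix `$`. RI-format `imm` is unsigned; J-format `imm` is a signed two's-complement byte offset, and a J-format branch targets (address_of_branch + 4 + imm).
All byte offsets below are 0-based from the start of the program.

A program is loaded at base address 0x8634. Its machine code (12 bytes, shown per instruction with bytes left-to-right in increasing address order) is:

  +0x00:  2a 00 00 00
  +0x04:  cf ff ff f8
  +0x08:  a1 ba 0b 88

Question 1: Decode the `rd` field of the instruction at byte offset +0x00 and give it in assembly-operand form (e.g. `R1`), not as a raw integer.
@+00  big-endian(2a 00 00 00) = 0x2a000000
  top 5b → 0x5 → band [RR]
  rd@[26:24]=0x2 ⇒ R2
  rs@[23:21]=0x0 ⇒ R0

R2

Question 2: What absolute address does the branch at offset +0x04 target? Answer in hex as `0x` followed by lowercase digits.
off 0x04: read cf ff ff f8 as big → 0xcffffff8
  top 5b → 0x19 → call [J]
  [26:0] imm=134217720 (s27→-8) = $-8
  target = base 0x8634 + off 0x04 + 4 + imm -8 = 0x8634

0x8634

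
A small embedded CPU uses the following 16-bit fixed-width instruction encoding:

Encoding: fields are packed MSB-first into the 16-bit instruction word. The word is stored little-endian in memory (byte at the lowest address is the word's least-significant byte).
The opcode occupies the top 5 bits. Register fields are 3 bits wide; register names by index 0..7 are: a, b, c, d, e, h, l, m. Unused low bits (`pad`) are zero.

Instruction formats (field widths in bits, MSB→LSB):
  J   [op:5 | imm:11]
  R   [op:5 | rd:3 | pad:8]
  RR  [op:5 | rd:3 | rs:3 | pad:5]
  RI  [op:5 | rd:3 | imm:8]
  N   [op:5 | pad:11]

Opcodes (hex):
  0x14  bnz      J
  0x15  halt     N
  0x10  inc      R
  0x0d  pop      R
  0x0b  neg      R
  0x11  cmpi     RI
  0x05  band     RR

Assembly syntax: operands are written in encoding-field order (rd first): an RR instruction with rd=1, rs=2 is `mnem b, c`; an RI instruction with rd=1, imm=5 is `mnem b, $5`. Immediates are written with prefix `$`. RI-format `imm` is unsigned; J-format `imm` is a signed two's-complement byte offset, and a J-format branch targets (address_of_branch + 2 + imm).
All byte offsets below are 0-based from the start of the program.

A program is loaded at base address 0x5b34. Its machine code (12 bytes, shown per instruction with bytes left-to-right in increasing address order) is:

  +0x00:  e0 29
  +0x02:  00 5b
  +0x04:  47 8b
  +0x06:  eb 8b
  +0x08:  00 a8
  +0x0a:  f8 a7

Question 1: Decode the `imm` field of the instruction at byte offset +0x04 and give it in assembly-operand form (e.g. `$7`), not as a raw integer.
@+04  little-endian(47 8b) = 0x8b47
  op=0x8b47>>11=0x11 ⇒ cmpi (RI)
  [10:8] rd=3 = d
  [7:0] imm=71 = $71

$71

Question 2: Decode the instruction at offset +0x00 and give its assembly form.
band b, m

off 0x00: read e0 29 as little → 0x29e0
  opcode bits[15:11]=0x5: band/RR
  rd@[10:8]=0x1 ⇒ b
  rs@[7:5]=0x7 ⇒ m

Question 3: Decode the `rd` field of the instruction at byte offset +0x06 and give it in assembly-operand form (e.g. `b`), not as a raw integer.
d

[06] eb 8b → 0x8beb
  op=0x8beb>>11=0x11 ⇒ cmpi (RI)
  rd@[10:8]=0x3 ⇒ d
  imm@[7:0]=0xeb ⇒ $235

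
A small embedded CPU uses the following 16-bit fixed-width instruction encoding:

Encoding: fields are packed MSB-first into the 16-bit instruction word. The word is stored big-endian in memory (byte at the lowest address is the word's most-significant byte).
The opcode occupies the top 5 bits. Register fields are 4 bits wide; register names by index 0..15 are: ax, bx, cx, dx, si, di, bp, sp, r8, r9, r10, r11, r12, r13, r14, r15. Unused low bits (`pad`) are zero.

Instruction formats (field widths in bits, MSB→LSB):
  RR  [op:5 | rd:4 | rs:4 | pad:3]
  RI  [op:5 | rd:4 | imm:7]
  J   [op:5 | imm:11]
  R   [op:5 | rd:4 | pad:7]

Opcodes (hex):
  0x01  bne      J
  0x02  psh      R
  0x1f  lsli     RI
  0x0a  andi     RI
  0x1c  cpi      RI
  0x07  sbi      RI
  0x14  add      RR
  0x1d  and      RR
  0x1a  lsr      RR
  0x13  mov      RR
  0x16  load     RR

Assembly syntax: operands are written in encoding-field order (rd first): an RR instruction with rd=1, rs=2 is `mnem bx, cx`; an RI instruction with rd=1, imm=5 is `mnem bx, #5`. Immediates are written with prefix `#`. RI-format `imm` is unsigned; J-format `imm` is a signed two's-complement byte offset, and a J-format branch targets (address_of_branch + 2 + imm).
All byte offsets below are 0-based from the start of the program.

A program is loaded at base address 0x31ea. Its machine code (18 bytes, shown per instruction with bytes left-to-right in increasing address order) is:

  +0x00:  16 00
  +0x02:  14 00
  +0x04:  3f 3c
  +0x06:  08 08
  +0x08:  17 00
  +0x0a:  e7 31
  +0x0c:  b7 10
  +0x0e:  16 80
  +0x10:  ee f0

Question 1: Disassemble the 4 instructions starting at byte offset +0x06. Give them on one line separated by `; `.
off 0x06: read 08 08 as big → 0x0808
  opcode bits[15:11]=0x1: bne/J
  imm@[10:0]=0x8 ⇒ #8
off 0x08: read 17 00 as big → 0x1700
  opcode bits[15:11]=0x2: psh/R
  rd@[10:7]=0xe ⇒ r14
off 0x0a: read e7 31 as big → 0xe731
  opcode bits[15:11]=0x1c: cpi/RI
  rd@[10:7]=0xe ⇒ r14
  imm@[6:0]=0x31 ⇒ #49
off 0x0c: read b7 10 as big → 0xb710
  opcode bits[15:11]=0x16: load/RR
  rd@[10:7]=0xe ⇒ r14
  rs@[6:3]=0x2 ⇒ cx

bne #8; psh r14; cpi r14, #49; load r14, cx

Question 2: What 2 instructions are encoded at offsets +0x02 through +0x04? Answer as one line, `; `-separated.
@+02  big-endian(14 00) = 0x1400
  top 5b → 0x2 → psh [R]
  rd@[10:7]=0x8 ⇒ r8
@+04  big-endian(3f 3c) = 0x3f3c
  top 5b → 0x7 → sbi [RI]
  rd@[10:7]=0xe ⇒ r14
  imm@[6:0]=0x3c ⇒ #60

psh r8; sbi r14, #60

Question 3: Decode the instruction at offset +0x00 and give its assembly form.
+0x00: 16 00 ⇒ word 0x1600 (big)
  op=0x1600>>11=0x2 ⇒ psh (R)
  [10:7] rd=12 = r12

psh r12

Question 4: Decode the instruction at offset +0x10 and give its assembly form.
and r13, r14

@+10  big-endian(ee f0) = 0xeef0
  op=0xeef0>>11=0x1d ⇒ and (RR)
  [10:7] rd=13 = r13
  [6:3] rs=14 = r14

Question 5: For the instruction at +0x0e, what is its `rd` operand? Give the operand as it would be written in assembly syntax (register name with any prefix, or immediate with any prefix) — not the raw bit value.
r13

+0x0e: 16 80 ⇒ word 0x1680 (big)
  opcode bits[15:11]=0x2: psh/R
  rd: (w>>7)&0xf=0xd → r13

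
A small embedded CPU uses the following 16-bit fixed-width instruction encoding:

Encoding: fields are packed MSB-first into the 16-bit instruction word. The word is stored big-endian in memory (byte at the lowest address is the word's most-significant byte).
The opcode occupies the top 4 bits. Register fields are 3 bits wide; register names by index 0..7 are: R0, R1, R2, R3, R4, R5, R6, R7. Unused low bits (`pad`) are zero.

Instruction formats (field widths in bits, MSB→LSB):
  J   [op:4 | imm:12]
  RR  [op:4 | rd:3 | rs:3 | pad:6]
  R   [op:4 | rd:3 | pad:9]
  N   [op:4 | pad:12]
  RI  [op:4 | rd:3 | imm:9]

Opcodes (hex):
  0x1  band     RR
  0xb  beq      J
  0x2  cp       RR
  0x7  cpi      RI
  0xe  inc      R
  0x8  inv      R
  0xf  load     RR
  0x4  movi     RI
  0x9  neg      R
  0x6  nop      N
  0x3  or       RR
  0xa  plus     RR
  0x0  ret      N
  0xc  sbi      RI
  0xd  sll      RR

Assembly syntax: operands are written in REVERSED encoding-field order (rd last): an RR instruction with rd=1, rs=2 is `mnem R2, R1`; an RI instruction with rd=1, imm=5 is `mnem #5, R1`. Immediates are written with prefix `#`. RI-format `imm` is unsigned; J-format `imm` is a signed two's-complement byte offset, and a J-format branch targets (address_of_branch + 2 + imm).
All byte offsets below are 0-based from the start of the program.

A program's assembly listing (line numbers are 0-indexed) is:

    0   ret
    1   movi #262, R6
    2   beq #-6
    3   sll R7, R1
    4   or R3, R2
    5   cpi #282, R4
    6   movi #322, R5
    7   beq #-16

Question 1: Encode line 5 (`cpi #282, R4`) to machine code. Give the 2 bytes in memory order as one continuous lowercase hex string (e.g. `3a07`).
791a

line 5 (cpi): pack op=0x7:4|rd=4:3|imm=282:9 = 0x791a; big→ 79 1a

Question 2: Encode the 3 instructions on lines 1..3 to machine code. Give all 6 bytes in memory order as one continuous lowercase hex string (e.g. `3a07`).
1. movi fields op=0x4:4|rd=6:3|imm=262:9 → word 4d06h → 4d 06
2. beq fields op=0xb:4|imm=-6:12 → word bffah → bf fa
3. sll fields op=0xd:4|rd=1:3|rs=7:3|pad=0:6 → word d3c0h → d3 c0

4d06bffad3c0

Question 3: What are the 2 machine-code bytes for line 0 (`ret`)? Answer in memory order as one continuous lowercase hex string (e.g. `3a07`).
0000

line 0 (ret): pack op=0x0:4|pad=0:12 = 0x0000; big→ 00 00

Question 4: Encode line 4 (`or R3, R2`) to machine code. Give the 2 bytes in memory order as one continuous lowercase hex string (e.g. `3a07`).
34c0

L4: or op=0x3:4|rd=2:3|rs=3:3|pad=0:6 ⇒ 0x34c0 ⇒ big 34 c0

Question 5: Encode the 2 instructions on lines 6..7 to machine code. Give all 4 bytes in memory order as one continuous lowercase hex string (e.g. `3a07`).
4b42bff0

6. movi fields op=0x4:4|rd=5:3|imm=322:9 → word 4b42h → 4b 42
7. beq fields op=0xb:4|imm=-16:12 → word bff0h → bf f0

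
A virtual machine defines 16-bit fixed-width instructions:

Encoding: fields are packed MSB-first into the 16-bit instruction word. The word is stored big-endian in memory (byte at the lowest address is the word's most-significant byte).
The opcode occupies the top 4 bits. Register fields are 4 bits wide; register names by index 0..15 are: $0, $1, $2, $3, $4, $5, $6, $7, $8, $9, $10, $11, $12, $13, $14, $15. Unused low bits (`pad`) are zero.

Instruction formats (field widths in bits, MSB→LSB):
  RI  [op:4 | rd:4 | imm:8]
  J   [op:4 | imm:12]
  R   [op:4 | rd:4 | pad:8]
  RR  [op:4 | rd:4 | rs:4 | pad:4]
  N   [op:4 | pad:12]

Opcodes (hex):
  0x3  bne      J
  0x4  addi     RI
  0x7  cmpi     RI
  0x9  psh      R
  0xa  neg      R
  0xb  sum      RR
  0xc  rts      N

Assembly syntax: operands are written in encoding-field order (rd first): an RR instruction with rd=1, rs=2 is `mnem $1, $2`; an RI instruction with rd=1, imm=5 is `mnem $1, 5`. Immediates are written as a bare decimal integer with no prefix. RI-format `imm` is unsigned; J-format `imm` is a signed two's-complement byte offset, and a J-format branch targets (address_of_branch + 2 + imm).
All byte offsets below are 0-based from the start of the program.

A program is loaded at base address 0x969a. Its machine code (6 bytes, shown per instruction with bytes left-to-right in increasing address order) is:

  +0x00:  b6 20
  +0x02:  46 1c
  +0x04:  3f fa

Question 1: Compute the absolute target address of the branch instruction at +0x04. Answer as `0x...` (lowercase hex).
0x969a

off 0x04: read 3f fa as big → 0x3ffa
  top 4b → 0x3 → bne [J]
  imm: (w>>0)&0xfff=0xffa (s12→-6) → -6
  target = base 0x969a + off 0x04 + 2 + imm -6 = 0x969a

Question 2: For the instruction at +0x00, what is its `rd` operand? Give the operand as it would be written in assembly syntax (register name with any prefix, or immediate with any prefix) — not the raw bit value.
$6

+0x00: b6 20 ⇒ word 0xb620 (big)
  opcode bits[15:12]=0xb: sum/RR
  rd@[11:8]=0x6 ⇒ $6
  rs@[7:4]=0x2 ⇒ $2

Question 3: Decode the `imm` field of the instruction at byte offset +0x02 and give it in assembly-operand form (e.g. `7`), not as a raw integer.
28

[02] 46 1c → 0x461c
  opcode bits[15:12]=0x4: addi/RI
  [11:8] rd=6 = $6
  [7:0] imm=28 = 28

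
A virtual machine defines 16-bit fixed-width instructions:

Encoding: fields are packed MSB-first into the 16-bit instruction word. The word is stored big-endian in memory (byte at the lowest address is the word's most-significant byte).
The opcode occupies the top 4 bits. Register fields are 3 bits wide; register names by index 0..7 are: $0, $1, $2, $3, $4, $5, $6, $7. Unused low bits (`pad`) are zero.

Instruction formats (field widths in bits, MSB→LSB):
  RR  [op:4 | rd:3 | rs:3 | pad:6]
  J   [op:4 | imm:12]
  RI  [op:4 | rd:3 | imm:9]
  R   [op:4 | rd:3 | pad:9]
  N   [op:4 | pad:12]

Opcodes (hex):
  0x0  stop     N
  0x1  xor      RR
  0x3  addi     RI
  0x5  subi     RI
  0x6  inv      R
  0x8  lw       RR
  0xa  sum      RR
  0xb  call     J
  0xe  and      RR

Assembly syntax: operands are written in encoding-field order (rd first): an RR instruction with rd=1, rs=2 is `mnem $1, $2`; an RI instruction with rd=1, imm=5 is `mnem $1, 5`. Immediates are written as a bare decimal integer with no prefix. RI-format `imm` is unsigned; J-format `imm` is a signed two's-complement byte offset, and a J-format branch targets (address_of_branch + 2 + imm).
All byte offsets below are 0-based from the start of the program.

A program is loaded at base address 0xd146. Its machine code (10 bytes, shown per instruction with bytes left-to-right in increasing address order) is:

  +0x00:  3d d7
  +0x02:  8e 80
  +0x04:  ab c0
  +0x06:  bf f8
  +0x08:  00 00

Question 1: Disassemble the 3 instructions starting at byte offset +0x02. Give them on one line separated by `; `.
[02] 8e 80 → 0x8e80
  top 4b → 0x8 → lw [RR]
  rd: (w>>9)&0x7=0x7 → $7
  rs: (w>>6)&0x7=0x2 → $2
[04] ab c0 → 0xabc0
  top 4b → 0xa → sum [RR]
  rd: (w>>9)&0x7=0x5 → $5
  rs: (w>>6)&0x7=0x7 → $7
[06] bf f8 → 0xbff8
  top 4b → 0xb → call [J]
  imm: (w>>0)&0xfff=0xff8 (s12→-8) → -8

lw $7, $2; sum $5, $7; call -8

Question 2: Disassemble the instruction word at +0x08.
@+08  big-endian(00 00) = 0x0000
  top 4b → 0x0 → stop [N]

stop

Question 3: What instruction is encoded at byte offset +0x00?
addi $6, 471

+0x00: 3d d7 ⇒ word 0x3dd7 (big)
  op=0x3dd7>>12=0x3 ⇒ addi (RI)
  rd@[11:9]=0x6 ⇒ $6
  imm@[8:0]=0x1d7 ⇒ 471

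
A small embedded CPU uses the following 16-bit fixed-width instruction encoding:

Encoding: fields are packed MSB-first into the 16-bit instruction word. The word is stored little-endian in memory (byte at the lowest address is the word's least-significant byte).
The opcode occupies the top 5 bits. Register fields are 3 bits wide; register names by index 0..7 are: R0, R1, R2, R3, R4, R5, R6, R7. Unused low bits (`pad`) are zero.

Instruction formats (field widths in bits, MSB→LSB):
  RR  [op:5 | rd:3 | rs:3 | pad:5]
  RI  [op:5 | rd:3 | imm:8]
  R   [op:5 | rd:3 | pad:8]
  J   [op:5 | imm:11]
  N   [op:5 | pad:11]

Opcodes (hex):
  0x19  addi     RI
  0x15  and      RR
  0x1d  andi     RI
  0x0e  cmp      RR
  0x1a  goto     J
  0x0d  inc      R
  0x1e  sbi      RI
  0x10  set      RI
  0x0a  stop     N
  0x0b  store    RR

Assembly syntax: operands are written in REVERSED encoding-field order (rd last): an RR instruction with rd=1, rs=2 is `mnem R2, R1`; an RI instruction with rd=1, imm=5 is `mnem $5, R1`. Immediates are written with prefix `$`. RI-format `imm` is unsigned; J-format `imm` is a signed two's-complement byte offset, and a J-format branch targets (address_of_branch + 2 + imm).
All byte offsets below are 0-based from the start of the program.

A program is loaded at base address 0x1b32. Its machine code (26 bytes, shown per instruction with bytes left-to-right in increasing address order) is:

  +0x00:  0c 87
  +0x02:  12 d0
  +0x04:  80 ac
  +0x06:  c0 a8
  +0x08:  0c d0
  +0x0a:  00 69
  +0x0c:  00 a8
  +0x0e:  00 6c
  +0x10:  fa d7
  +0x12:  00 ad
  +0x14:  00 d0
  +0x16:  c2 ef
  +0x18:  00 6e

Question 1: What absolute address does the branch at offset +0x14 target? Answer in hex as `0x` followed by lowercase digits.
@+14  little-endian(00 d0) = 0xd000
  top 5b → 0x1a → goto [J]
  imm@[10:0]=0x0 ⇒ $0
  target = base 0x1b32 + off 0x14 + 2 + imm 0 = 0x1b48

0x1b48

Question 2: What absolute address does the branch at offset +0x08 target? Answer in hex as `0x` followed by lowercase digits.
off 0x08: read 0c d0 as little → 0xd00c
  op=0xd00c>>11=0x1a ⇒ goto (J)
  imm@[10:0]=0xc ⇒ $12
  target = base 0x1b32 + off 0x08 + 2 + imm 12 = 0x1b48

0x1b48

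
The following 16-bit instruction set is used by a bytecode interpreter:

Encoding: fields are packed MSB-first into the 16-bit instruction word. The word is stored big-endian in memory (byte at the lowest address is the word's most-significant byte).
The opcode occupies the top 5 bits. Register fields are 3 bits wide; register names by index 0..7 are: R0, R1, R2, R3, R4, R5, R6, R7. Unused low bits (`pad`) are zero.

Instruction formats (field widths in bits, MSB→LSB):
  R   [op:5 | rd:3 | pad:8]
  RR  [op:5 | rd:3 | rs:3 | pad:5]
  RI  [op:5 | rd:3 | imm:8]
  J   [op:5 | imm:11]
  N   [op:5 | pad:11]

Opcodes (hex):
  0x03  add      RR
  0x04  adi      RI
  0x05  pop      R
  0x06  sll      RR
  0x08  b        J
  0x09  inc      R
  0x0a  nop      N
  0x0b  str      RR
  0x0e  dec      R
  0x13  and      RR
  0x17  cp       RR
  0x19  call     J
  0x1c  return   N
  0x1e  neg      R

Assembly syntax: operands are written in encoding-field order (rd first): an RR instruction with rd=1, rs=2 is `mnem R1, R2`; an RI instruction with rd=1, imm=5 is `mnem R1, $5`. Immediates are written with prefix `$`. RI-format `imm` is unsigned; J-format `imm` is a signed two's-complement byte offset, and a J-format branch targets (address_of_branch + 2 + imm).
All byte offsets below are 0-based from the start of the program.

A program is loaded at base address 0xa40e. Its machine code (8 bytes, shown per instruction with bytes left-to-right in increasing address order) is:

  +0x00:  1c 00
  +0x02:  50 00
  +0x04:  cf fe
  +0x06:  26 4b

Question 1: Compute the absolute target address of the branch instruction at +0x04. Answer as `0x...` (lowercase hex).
[04] cf fe → 0xcffe
  opcode bits[15:11]=0x19: call/J
  [10:0] imm=2046 (s11→-2) = $-2
  target = base 0xa40e + off 0x04 + 2 + imm -2 = 0xa412

0xa412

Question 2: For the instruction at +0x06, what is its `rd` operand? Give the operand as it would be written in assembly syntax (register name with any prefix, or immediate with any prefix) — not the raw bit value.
+0x06: 26 4b ⇒ word 0x264b (big)
  top 5b → 0x4 → adi [RI]
  rd@[10:8]=0x6 ⇒ R6
  imm@[7:0]=0x4b ⇒ $75

R6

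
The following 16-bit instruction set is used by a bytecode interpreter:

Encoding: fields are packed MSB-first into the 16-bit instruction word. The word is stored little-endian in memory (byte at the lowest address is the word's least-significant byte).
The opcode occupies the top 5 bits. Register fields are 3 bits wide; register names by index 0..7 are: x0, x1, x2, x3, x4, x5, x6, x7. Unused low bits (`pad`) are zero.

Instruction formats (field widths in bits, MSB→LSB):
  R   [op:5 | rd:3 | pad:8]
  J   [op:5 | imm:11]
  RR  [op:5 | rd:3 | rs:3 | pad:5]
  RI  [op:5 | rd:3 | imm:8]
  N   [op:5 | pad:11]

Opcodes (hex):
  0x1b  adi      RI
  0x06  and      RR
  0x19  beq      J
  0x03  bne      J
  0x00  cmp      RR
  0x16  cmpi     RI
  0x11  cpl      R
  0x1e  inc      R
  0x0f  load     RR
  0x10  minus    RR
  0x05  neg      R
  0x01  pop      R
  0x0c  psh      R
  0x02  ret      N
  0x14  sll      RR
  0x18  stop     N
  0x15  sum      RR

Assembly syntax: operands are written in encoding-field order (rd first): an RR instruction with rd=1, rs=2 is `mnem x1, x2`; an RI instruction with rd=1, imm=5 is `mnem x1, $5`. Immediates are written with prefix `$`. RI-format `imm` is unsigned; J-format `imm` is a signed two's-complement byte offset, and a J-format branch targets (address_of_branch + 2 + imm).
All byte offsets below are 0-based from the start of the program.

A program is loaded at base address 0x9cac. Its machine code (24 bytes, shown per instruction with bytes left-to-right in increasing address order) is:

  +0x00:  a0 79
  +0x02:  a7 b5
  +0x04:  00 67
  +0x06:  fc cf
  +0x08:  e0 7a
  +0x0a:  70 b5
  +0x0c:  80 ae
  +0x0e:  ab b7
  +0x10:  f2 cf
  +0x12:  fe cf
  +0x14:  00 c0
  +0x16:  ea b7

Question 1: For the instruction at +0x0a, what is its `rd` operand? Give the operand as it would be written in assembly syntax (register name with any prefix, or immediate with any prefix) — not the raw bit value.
off 0x0a: read 70 b5 as little → 0xb570
  opcode bits[15:11]=0x16: cmpi/RI
  rd@[10:8]=0x5 ⇒ x5
  imm@[7:0]=0x70 ⇒ $112

x5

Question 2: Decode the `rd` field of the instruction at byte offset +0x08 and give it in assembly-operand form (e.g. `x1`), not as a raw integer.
off 0x08: read e0 7a as little → 0x7ae0
  op=0x7ae0>>11=0xf ⇒ load (RR)
  rd@[10:8]=0x2 ⇒ x2
  rs@[7:5]=0x7 ⇒ x7

x2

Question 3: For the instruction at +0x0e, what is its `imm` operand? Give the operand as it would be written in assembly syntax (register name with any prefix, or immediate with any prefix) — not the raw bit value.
$171

+0x0e: ab b7 ⇒ word 0xb7ab (little)
  op=0xb7ab>>11=0x16 ⇒ cmpi (RI)
  [10:8] rd=7 = x7
  [7:0] imm=171 = $171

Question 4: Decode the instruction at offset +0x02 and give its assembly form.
cmpi x5, $167

off 0x02: read a7 b5 as little → 0xb5a7
  opcode bits[15:11]=0x16: cmpi/RI
  rd@[10:8]=0x5 ⇒ x5
  imm@[7:0]=0xa7 ⇒ $167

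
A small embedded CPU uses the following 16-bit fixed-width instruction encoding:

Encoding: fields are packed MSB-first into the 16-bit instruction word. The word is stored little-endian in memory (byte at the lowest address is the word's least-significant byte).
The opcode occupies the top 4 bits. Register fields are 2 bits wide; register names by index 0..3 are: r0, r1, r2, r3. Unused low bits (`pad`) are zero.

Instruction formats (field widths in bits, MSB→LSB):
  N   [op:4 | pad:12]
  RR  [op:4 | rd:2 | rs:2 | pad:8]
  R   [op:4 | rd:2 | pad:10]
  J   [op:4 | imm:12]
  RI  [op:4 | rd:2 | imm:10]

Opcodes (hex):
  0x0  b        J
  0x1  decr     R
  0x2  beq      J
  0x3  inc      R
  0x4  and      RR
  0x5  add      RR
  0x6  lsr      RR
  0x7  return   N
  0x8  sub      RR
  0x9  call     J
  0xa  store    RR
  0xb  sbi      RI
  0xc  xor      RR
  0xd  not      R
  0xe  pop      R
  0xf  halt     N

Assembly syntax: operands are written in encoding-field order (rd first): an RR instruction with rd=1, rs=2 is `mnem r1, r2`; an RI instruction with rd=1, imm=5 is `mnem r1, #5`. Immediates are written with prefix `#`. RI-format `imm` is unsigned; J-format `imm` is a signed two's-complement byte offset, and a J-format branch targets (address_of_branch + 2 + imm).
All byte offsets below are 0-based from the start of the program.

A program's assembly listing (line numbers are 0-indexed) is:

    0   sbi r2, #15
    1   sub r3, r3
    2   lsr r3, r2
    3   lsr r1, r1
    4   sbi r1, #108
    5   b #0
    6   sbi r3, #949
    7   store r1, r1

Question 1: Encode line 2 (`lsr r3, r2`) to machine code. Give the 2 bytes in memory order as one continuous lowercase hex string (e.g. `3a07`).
2. lsr fields op=0x6:4|rd=3:2|rs=2:2|pad=0:8 → word 6e00h → 00 6e

006e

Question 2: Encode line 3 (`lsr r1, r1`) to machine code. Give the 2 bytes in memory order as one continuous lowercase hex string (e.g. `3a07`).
0065

3. lsr fields op=0x6:4|rd=1:2|rs=1:2|pad=0:8 → word 6500h → 00 65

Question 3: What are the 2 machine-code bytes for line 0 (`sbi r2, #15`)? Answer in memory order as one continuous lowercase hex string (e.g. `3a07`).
line 0 (sbi): pack op=0xb:4|rd=2:2|imm=15:10 = 0xb80f; little→ 0f b8

0fb8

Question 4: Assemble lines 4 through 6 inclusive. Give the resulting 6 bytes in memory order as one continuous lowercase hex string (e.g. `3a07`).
L4: sbi op=0xb:4|rd=1:2|imm=108:10 ⇒ 0xb46c ⇒ little 6c b4
L5: b op=0x0:4|imm=0:12 ⇒ 0x0000 ⇒ little 00 00
L6: sbi op=0xb:4|rd=3:2|imm=949:10 ⇒ 0xbfb5 ⇒ little b5 bf

6cb40000b5bf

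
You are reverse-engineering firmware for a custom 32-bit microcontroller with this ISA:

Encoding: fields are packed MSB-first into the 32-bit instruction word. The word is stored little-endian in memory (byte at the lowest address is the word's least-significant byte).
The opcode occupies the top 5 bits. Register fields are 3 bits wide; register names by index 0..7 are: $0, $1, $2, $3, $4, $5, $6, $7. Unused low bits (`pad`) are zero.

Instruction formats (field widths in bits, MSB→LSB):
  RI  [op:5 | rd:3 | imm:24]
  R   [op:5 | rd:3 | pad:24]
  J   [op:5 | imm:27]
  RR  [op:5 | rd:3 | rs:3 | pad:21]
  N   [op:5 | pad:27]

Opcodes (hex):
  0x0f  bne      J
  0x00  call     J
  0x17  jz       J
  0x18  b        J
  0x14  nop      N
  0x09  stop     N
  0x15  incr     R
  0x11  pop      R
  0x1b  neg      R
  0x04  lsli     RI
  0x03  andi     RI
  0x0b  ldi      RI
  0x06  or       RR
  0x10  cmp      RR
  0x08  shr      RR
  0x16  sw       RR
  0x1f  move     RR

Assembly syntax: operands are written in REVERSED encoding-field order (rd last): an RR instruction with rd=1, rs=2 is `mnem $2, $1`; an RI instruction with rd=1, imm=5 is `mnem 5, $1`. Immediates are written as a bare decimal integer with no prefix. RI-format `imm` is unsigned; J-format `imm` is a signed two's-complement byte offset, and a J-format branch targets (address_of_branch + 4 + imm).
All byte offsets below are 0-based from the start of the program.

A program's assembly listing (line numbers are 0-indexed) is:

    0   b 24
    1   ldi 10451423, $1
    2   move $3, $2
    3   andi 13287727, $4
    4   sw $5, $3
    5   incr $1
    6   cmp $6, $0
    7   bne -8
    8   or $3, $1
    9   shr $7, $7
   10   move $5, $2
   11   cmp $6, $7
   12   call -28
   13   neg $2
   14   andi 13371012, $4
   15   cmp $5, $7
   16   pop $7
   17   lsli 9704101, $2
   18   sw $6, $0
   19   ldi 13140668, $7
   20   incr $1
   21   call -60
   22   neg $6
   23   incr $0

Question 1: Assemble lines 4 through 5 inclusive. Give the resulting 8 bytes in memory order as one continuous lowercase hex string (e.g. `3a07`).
4. sw fields op=0x16:5|rd=3:3|rs=5:3|pad=0:21 → word b3a00000h → 00 00 a0 b3
5. incr fields op=0x15:5|rd=1:3|pad=0:24 → word a9000000h → 00 00 00 a9

0000a0b3000000a9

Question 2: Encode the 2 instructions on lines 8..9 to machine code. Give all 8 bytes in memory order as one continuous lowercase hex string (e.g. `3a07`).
000060310000e047

8. or fields op=0x6:5|rd=1:3|rs=3:3|pad=0:21 → word 31600000h → 00 00 60 31
9. shr fields op=0x8:5|rd=7:3|rs=7:3|pad=0:21 → word 47e00000h → 00 00 e0 47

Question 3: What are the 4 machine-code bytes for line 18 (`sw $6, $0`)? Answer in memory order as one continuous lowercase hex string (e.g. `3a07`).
0000c0b0

line 18 (sw): pack op=0x16:5|rd=0:3|rs=6:3|pad=0:21 = 0xb0c00000; little→ 00 00 c0 b0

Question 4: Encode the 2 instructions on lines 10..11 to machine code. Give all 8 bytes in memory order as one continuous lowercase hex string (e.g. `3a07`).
0000a0fa0000c087

10. move fields op=0x1f:5|rd=2:3|rs=5:3|pad=0:21 → word faa00000h → 00 00 a0 fa
11. cmp fields op=0x10:5|rd=7:3|rs=6:3|pad=0:21 → word 87c00000h → 00 00 c0 87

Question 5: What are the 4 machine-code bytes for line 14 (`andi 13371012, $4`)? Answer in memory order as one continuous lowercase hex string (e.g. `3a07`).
14. andi fields op=0x3:5|rd=4:3|imm=13371012:24 → word 1ccc0684h → 84 06 cc 1c

8406cc1c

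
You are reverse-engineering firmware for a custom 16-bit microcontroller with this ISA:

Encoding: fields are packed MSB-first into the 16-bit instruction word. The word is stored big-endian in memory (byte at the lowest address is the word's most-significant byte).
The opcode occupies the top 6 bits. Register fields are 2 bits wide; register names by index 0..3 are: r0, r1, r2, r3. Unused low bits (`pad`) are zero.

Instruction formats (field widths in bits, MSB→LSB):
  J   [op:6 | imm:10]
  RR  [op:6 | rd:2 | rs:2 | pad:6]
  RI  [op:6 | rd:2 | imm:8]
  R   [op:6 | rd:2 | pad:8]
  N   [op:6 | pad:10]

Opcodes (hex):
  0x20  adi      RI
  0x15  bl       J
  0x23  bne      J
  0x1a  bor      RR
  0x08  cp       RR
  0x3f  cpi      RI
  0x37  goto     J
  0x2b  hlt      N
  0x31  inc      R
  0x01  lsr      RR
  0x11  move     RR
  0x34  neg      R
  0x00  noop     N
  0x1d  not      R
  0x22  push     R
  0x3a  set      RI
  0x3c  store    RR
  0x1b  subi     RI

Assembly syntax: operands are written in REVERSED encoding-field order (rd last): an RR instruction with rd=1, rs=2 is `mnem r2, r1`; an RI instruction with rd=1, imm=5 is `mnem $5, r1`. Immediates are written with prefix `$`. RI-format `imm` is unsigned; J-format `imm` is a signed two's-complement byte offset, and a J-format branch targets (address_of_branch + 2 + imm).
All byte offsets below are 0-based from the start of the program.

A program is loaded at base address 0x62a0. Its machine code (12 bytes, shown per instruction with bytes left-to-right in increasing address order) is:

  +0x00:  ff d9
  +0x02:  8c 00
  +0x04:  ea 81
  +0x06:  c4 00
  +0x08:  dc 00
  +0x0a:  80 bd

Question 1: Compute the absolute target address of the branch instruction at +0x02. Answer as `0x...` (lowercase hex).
0x62a4

@+02  big-endian(8c 00) = 0x8c00
  top 6b → 0x23 → bne [J]
  [9:0] imm=0 = $0
  target = base 0x62a0 + off 0x02 + 2 + imm 0 = 0x62a4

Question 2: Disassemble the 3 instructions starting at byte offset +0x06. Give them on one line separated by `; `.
[06] c4 00 → 0xc400
  top 6b → 0x31 → inc [R]
  [9:8] rd=0 = r0
[08] dc 00 → 0xdc00
  top 6b → 0x37 → goto [J]
  [9:0] imm=0 = $0
[0a] 80 bd → 0x80bd
  top 6b → 0x20 → adi [RI]
  [9:8] rd=0 = r0
  [7:0] imm=189 = $189

inc r0; goto $0; adi $189, r0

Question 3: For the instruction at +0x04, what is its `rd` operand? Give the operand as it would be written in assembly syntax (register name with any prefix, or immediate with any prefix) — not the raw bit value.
off 0x04: read ea 81 as big → 0xea81
  opcode bits[15:10]=0x3a: set/RI
  rd: (w>>8)&0x3=0x2 → r2
  imm: (w>>0)&0xff=0x81 → $129

r2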